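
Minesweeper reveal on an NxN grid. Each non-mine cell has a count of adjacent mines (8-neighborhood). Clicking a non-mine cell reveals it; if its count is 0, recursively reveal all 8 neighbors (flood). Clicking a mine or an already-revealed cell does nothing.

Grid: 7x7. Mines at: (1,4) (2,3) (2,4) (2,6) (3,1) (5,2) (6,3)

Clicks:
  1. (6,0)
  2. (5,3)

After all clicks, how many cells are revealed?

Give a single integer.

Click 1 (6,0) count=0: revealed 6 new [(4,0) (4,1) (5,0) (5,1) (6,0) (6,1)] -> total=6
Click 2 (5,3) count=2: revealed 1 new [(5,3)] -> total=7

Answer: 7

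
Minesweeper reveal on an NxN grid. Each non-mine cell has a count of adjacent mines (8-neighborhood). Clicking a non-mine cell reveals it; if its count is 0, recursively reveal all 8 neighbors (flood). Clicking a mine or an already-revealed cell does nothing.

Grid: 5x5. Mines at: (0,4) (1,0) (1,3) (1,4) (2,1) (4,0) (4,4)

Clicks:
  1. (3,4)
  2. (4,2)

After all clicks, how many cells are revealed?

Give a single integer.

Answer: 7

Derivation:
Click 1 (3,4) count=1: revealed 1 new [(3,4)] -> total=1
Click 2 (4,2) count=0: revealed 6 new [(3,1) (3,2) (3,3) (4,1) (4,2) (4,3)] -> total=7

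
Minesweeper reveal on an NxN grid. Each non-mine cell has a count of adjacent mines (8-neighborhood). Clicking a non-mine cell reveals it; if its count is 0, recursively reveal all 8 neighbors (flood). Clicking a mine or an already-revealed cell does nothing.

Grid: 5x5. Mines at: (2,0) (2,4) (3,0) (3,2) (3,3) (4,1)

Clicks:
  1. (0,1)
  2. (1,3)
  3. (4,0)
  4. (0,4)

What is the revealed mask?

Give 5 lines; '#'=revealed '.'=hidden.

Click 1 (0,1) count=0: revealed 13 new [(0,0) (0,1) (0,2) (0,3) (0,4) (1,0) (1,1) (1,2) (1,3) (1,4) (2,1) (2,2) (2,3)] -> total=13
Click 2 (1,3) count=1: revealed 0 new [(none)] -> total=13
Click 3 (4,0) count=2: revealed 1 new [(4,0)] -> total=14
Click 4 (0,4) count=0: revealed 0 new [(none)] -> total=14

Answer: #####
#####
.###.
.....
#....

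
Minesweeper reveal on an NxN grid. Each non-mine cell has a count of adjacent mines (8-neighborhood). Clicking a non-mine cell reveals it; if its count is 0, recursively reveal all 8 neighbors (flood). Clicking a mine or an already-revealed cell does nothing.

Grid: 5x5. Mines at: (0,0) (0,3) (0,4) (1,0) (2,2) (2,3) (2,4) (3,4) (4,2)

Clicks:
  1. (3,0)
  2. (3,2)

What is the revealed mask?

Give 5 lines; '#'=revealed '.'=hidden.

Answer: .....
.....
##...
###..
##...

Derivation:
Click 1 (3,0) count=0: revealed 6 new [(2,0) (2,1) (3,0) (3,1) (4,0) (4,1)] -> total=6
Click 2 (3,2) count=3: revealed 1 new [(3,2)] -> total=7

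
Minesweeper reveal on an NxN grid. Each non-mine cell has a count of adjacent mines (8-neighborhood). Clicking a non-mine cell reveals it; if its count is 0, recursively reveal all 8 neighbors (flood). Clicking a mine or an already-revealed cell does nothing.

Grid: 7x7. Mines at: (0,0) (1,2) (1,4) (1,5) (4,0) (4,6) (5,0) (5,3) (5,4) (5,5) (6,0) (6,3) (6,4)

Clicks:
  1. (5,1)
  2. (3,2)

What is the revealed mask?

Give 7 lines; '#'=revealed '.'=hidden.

Click 1 (5,1) count=3: revealed 1 new [(5,1)] -> total=1
Click 2 (3,2) count=0: revealed 15 new [(2,1) (2,2) (2,3) (2,4) (2,5) (3,1) (3,2) (3,3) (3,4) (3,5) (4,1) (4,2) (4,3) (4,4) (4,5)] -> total=16

Answer: .......
.......
.#####.
.#####.
.#####.
.#.....
.......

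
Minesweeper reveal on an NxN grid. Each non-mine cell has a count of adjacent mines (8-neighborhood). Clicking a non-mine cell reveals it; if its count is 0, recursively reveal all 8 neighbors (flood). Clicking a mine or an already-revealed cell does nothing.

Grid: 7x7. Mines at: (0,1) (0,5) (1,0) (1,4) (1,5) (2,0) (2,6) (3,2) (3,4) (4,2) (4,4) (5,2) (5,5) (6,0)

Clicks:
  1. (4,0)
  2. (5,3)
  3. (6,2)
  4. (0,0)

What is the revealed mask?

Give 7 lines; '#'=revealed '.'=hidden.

Click 1 (4,0) count=0: revealed 6 new [(3,0) (3,1) (4,0) (4,1) (5,0) (5,1)] -> total=6
Click 2 (5,3) count=3: revealed 1 new [(5,3)] -> total=7
Click 3 (6,2) count=1: revealed 1 new [(6,2)] -> total=8
Click 4 (0,0) count=2: revealed 1 new [(0,0)] -> total=9

Answer: #......
.......
.......
##.....
##.....
##.#...
..#....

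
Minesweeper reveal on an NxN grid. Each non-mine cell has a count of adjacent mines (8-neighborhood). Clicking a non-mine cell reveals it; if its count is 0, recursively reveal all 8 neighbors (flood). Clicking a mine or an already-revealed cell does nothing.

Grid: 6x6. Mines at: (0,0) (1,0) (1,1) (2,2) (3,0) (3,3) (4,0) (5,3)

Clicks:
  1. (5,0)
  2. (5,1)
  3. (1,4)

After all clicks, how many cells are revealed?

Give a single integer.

Click 1 (5,0) count=1: revealed 1 new [(5,0)] -> total=1
Click 2 (5,1) count=1: revealed 1 new [(5,1)] -> total=2
Click 3 (1,4) count=0: revealed 17 new [(0,2) (0,3) (0,4) (0,5) (1,2) (1,3) (1,4) (1,5) (2,3) (2,4) (2,5) (3,4) (3,5) (4,4) (4,5) (5,4) (5,5)] -> total=19

Answer: 19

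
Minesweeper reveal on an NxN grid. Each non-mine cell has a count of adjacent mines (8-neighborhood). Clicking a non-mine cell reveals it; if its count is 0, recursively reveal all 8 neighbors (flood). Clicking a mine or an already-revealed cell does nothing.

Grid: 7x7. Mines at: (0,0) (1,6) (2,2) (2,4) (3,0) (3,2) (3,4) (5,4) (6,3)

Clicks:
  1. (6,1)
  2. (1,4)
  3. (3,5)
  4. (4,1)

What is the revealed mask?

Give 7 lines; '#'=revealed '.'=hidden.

Click 1 (6,1) count=0: revealed 9 new [(4,0) (4,1) (4,2) (5,0) (5,1) (5,2) (6,0) (6,1) (6,2)] -> total=9
Click 2 (1,4) count=1: revealed 1 new [(1,4)] -> total=10
Click 3 (3,5) count=2: revealed 1 new [(3,5)] -> total=11
Click 4 (4,1) count=2: revealed 0 new [(none)] -> total=11

Answer: .......
....#..
.......
.....#.
###....
###....
###....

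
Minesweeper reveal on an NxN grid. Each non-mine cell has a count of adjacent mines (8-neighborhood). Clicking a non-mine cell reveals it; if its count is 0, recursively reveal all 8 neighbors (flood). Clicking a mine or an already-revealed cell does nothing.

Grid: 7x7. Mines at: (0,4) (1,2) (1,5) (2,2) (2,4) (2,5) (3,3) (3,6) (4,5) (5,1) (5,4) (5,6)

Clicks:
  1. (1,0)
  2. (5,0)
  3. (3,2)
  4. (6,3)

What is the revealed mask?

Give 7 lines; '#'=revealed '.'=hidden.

Answer: ##.....
##.....
##.....
###....
##.....
#......
...#...

Derivation:
Click 1 (1,0) count=0: revealed 10 new [(0,0) (0,1) (1,0) (1,1) (2,0) (2,1) (3,0) (3,1) (4,0) (4,1)] -> total=10
Click 2 (5,0) count=1: revealed 1 new [(5,0)] -> total=11
Click 3 (3,2) count=2: revealed 1 new [(3,2)] -> total=12
Click 4 (6,3) count=1: revealed 1 new [(6,3)] -> total=13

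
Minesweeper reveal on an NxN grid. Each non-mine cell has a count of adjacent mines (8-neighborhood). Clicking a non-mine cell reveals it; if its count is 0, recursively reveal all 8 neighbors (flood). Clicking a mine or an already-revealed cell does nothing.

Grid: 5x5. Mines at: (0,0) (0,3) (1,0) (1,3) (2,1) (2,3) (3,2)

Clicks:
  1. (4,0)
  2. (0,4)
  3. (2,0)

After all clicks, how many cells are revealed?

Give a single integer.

Click 1 (4,0) count=0: revealed 4 new [(3,0) (3,1) (4,0) (4,1)] -> total=4
Click 2 (0,4) count=2: revealed 1 new [(0,4)] -> total=5
Click 3 (2,0) count=2: revealed 1 new [(2,0)] -> total=6

Answer: 6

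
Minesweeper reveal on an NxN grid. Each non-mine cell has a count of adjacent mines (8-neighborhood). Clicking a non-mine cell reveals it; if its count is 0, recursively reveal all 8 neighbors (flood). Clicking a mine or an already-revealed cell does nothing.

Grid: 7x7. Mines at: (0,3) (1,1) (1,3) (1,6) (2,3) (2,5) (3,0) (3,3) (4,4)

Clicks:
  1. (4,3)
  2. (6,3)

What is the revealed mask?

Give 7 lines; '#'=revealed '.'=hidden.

Answer: .......
.......
.......
.....##
####.##
#######
#######

Derivation:
Click 1 (4,3) count=2: revealed 1 new [(4,3)] -> total=1
Click 2 (6,3) count=0: revealed 21 new [(3,5) (3,6) (4,0) (4,1) (4,2) (4,5) (4,6) (5,0) (5,1) (5,2) (5,3) (5,4) (5,5) (5,6) (6,0) (6,1) (6,2) (6,3) (6,4) (6,5) (6,6)] -> total=22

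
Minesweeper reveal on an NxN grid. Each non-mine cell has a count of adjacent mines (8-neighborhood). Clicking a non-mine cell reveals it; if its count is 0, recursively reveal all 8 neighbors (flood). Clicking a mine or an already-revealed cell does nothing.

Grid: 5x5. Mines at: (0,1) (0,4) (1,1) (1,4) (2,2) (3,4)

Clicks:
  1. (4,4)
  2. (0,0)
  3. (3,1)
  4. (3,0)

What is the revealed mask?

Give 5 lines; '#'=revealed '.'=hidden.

Click 1 (4,4) count=1: revealed 1 new [(4,4)] -> total=1
Click 2 (0,0) count=2: revealed 1 new [(0,0)] -> total=2
Click 3 (3,1) count=1: revealed 1 new [(3,1)] -> total=3
Click 4 (3,0) count=0: revealed 9 new [(2,0) (2,1) (3,0) (3,2) (3,3) (4,0) (4,1) (4,2) (4,3)] -> total=12

Answer: #....
.....
##...
####.
#####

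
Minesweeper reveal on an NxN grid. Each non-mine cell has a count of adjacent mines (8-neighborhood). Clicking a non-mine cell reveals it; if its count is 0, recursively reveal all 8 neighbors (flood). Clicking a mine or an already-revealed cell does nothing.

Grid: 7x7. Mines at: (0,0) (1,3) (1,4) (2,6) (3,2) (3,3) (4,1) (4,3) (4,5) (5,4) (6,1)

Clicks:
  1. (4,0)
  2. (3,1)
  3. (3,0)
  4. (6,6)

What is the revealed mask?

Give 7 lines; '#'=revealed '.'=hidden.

Click 1 (4,0) count=1: revealed 1 new [(4,0)] -> total=1
Click 2 (3,1) count=2: revealed 1 new [(3,1)] -> total=2
Click 3 (3,0) count=1: revealed 1 new [(3,0)] -> total=3
Click 4 (6,6) count=0: revealed 4 new [(5,5) (5,6) (6,5) (6,6)] -> total=7

Answer: .......
.......
.......
##.....
#......
.....##
.....##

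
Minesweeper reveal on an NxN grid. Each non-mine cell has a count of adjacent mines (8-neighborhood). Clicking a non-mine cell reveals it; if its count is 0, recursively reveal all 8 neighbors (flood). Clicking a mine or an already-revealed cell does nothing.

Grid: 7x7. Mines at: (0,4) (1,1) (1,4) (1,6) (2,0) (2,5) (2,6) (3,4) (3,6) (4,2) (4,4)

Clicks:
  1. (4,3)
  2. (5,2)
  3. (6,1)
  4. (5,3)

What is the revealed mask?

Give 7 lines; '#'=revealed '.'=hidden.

Click 1 (4,3) count=3: revealed 1 new [(4,3)] -> total=1
Click 2 (5,2) count=1: revealed 1 new [(5,2)] -> total=2
Click 3 (6,1) count=0: revealed 19 new [(3,0) (3,1) (4,0) (4,1) (4,5) (4,6) (5,0) (5,1) (5,3) (5,4) (5,5) (5,6) (6,0) (6,1) (6,2) (6,3) (6,4) (6,5) (6,6)] -> total=21
Click 4 (5,3) count=2: revealed 0 new [(none)] -> total=21

Answer: .......
.......
.......
##.....
##.#.##
#######
#######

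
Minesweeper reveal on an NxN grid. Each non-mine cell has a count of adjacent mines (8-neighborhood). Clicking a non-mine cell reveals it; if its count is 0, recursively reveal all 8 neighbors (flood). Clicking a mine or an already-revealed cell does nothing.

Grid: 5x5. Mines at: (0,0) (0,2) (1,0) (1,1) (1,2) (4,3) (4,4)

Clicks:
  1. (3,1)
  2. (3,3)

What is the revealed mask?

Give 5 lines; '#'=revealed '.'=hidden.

Answer: .....
.....
###..
####.
###..

Derivation:
Click 1 (3,1) count=0: revealed 9 new [(2,0) (2,1) (2,2) (3,0) (3,1) (3,2) (4,0) (4,1) (4,2)] -> total=9
Click 2 (3,3) count=2: revealed 1 new [(3,3)] -> total=10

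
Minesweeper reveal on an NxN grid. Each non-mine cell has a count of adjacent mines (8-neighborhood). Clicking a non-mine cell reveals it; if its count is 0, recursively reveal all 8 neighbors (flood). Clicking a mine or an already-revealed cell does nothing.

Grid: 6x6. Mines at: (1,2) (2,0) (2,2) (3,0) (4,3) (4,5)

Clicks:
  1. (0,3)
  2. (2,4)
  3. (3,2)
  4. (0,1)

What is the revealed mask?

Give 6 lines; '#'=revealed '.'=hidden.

Answer: .#.###
...###
...###
..####
......
......

Derivation:
Click 1 (0,3) count=1: revealed 1 new [(0,3)] -> total=1
Click 2 (2,4) count=0: revealed 11 new [(0,4) (0,5) (1,3) (1,4) (1,5) (2,3) (2,4) (2,5) (3,3) (3,4) (3,5)] -> total=12
Click 3 (3,2) count=2: revealed 1 new [(3,2)] -> total=13
Click 4 (0,1) count=1: revealed 1 new [(0,1)] -> total=14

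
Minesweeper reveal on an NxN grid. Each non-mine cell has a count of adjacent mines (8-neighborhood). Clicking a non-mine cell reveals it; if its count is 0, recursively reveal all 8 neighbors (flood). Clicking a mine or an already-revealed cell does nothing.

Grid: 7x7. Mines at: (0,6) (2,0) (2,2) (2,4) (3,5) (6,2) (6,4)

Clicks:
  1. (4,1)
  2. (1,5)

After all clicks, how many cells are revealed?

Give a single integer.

Click 1 (4,1) count=0: revealed 17 new [(3,0) (3,1) (3,2) (3,3) (3,4) (4,0) (4,1) (4,2) (4,3) (4,4) (5,0) (5,1) (5,2) (5,3) (5,4) (6,0) (6,1)] -> total=17
Click 2 (1,5) count=2: revealed 1 new [(1,5)] -> total=18

Answer: 18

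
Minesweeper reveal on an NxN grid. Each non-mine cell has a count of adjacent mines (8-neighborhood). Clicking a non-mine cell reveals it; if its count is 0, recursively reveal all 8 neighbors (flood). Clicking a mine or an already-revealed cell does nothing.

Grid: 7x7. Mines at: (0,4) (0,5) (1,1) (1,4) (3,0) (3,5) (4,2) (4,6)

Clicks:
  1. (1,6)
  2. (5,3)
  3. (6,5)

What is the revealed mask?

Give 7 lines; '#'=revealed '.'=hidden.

Click 1 (1,6) count=1: revealed 1 new [(1,6)] -> total=1
Click 2 (5,3) count=1: revealed 1 new [(5,3)] -> total=2
Click 3 (6,5) count=0: revealed 18 new [(4,0) (4,1) (4,3) (4,4) (4,5) (5,0) (5,1) (5,2) (5,4) (5,5) (5,6) (6,0) (6,1) (6,2) (6,3) (6,4) (6,5) (6,6)] -> total=20

Answer: .......
......#
.......
.......
##.###.
#######
#######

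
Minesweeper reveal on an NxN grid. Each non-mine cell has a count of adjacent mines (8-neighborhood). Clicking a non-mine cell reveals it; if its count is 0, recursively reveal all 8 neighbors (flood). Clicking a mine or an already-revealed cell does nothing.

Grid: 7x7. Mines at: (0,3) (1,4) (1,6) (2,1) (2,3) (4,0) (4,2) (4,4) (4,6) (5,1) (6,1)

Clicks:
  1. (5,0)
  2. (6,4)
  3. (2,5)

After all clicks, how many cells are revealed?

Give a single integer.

Click 1 (5,0) count=3: revealed 1 new [(5,0)] -> total=1
Click 2 (6,4) count=0: revealed 10 new [(5,2) (5,3) (5,4) (5,5) (5,6) (6,2) (6,3) (6,4) (6,5) (6,6)] -> total=11
Click 3 (2,5) count=2: revealed 1 new [(2,5)] -> total=12

Answer: 12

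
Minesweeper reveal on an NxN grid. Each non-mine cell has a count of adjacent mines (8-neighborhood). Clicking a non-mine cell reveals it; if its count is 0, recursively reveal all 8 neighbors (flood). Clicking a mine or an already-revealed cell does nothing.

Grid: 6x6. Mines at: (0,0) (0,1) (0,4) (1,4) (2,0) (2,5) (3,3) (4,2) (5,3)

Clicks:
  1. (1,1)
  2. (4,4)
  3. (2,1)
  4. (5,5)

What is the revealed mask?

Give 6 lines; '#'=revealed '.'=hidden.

Click 1 (1,1) count=3: revealed 1 new [(1,1)] -> total=1
Click 2 (4,4) count=2: revealed 1 new [(4,4)] -> total=2
Click 3 (2,1) count=1: revealed 1 new [(2,1)] -> total=3
Click 4 (5,5) count=0: revealed 5 new [(3,4) (3,5) (4,5) (5,4) (5,5)] -> total=8

Answer: ......
.#....
.#....
....##
....##
....##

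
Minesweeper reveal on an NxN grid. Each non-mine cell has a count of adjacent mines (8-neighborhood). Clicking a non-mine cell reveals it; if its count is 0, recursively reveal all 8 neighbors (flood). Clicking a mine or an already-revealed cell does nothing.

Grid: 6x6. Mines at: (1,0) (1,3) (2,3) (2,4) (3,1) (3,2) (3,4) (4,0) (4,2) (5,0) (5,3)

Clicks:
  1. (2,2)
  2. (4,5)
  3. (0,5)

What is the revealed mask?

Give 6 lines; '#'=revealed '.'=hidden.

Click 1 (2,2) count=4: revealed 1 new [(2,2)] -> total=1
Click 2 (4,5) count=1: revealed 1 new [(4,5)] -> total=2
Click 3 (0,5) count=0: revealed 4 new [(0,4) (0,5) (1,4) (1,5)] -> total=6

Answer: ....##
....##
..#...
......
.....#
......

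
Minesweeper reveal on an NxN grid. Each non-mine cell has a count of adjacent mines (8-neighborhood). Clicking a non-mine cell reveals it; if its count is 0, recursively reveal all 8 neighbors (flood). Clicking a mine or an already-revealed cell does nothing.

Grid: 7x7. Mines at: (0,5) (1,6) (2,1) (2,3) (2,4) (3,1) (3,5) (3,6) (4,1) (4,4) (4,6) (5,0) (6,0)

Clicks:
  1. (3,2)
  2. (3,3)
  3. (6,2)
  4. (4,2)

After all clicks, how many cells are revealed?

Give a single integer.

Click 1 (3,2) count=4: revealed 1 new [(3,2)] -> total=1
Click 2 (3,3) count=3: revealed 1 new [(3,3)] -> total=2
Click 3 (6,2) count=0: revealed 12 new [(5,1) (5,2) (5,3) (5,4) (5,5) (5,6) (6,1) (6,2) (6,3) (6,4) (6,5) (6,6)] -> total=14
Click 4 (4,2) count=2: revealed 1 new [(4,2)] -> total=15

Answer: 15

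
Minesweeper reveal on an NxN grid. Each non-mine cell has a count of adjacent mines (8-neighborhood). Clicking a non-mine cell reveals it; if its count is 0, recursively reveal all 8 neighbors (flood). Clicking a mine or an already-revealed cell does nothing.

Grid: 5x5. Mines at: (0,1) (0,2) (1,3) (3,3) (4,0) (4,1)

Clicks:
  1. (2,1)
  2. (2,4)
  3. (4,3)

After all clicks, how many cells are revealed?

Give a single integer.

Click 1 (2,1) count=0: revealed 9 new [(1,0) (1,1) (1,2) (2,0) (2,1) (2,2) (3,0) (3,1) (3,2)] -> total=9
Click 2 (2,4) count=2: revealed 1 new [(2,4)] -> total=10
Click 3 (4,3) count=1: revealed 1 new [(4,3)] -> total=11

Answer: 11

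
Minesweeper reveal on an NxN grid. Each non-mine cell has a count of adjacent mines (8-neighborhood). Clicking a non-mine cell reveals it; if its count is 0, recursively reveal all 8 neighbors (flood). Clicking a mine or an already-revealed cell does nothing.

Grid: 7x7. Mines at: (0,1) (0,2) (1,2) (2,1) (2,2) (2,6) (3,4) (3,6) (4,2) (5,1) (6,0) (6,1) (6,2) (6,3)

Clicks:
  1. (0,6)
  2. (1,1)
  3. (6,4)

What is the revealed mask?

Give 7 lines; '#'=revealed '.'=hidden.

Click 1 (0,6) count=0: revealed 11 new [(0,3) (0,4) (0,5) (0,6) (1,3) (1,4) (1,5) (1,6) (2,3) (2,4) (2,5)] -> total=11
Click 2 (1,1) count=5: revealed 1 new [(1,1)] -> total=12
Click 3 (6,4) count=1: revealed 1 new [(6,4)] -> total=13

Answer: ...####
.#.####
...###.
.......
.......
.......
....#..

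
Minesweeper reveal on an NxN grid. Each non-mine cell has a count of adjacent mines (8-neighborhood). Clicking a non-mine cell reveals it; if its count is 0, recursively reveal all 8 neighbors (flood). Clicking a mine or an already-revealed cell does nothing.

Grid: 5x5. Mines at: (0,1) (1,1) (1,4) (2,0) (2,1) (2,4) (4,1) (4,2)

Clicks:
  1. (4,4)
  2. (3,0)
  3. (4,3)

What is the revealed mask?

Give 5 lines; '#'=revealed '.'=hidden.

Click 1 (4,4) count=0: revealed 4 new [(3,3) (3,4) (4,3) (4,4)] -> total=4
Click 2 (3,0) count=3: revealed 1 new [(3,0)] -> total=5
Click 3 (4,3) count=1: revealed 0 new [(none)] -> total=5

Answer: .....
.....
.....
#..##
...##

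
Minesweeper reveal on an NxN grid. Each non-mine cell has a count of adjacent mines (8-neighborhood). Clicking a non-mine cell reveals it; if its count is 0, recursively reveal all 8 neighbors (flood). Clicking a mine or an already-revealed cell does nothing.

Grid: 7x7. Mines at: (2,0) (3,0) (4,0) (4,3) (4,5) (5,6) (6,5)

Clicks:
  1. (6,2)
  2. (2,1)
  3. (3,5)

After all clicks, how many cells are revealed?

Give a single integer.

Click 1 (6,2) count=0: revealed 10 new [(5,0) (5,1) (5,2) (5,3) (5,4) (6,0) (6,1) (6,2) (6,3) (6,4)] -> total=10
Click 2 (2,1) count=2: revealed 1 new [(2,1)] -> total=11
Click 3 (3,5) count=1: revealed 1 new [(3,5)] -> total=12

Answer: 12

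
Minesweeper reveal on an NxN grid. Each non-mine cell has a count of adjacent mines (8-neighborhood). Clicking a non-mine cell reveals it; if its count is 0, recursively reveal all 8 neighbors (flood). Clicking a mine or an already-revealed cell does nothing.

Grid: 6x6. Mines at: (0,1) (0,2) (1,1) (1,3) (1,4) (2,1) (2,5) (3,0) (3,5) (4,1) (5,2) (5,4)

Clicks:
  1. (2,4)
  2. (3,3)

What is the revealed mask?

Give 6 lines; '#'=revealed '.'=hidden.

Click 1 (2,4) count=4: revealed 1 new [(2,4)] -> total=1
Click 2 (3,3) count=0: revealed 8 new [(2,2) (2,3) (3,2) (3,3) (3,4) (4,2) (4,3) (4,4)] -> total=9

Answer: ......
......
..###.
..###.
..###.
......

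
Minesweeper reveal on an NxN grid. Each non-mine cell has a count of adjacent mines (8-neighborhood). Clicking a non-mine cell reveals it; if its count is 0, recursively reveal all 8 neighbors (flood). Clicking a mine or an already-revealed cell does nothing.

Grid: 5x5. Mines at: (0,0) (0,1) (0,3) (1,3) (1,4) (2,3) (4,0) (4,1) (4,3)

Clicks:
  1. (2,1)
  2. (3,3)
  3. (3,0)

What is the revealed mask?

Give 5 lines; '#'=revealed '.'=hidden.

Answer: .....
###..
###..
####.
.....

Derivation:
Click 1 (2,1) count=0: revealed 9 new [(1,0) (1,1) (1,2) (2,0) (2,1) (2,2) (3,0) (3,1) (3,2)] -> total=9
Click 2 (3,3) count=2: revealed 1 new [(3,3)] -> total=10
Click 3 (3,0) count=2: revealed 0 new [(none)] -> total=10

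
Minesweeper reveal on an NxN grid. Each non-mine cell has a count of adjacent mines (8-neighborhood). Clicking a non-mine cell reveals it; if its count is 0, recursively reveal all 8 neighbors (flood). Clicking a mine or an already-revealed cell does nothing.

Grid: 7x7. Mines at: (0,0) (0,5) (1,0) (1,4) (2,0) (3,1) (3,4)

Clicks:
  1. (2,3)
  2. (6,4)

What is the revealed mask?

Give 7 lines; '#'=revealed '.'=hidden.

Click 1 (2,3) count=2: revealed 1 new [(2,3)] -> total=1
Click 2 (6,4) count=0: revealed 27 new [(1,5) (1,6) (2,5) (2,6) (3,5) (3,6) (4,0) (4,1) (4,2) (4,3) (4,4) (4,5) (4,6) (5,0) (5,1) (5,2) (5,3) (5,4) (5,5) (5,6) (6,0) (6,1) (6,2) (6,3) (6,4) (6,5) (6,6)] -> total=28

Answer: .......
.....##
...#.##
.....##
#######
#######
#######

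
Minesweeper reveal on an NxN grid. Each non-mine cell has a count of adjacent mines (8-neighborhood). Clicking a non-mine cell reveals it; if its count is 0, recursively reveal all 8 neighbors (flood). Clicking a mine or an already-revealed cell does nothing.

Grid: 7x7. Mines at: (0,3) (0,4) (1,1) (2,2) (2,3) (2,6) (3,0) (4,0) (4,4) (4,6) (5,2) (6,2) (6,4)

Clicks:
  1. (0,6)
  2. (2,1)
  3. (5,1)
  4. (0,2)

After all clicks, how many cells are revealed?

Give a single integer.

Click 1 (0,6) count=0: revealed 4 new [(0,5) (0,6) (1,5) (1,6)] -> total=4
Click 2 (2,1) count=3: revealed 1 new [(2,1)] -> total=5
Click 3 (5,1) count=3: revealed 1 new [(5,1)] -> total=6
Click 4 (0,2) count=2: revealed 1 new [(0,2)] -> total=7

Answer: 7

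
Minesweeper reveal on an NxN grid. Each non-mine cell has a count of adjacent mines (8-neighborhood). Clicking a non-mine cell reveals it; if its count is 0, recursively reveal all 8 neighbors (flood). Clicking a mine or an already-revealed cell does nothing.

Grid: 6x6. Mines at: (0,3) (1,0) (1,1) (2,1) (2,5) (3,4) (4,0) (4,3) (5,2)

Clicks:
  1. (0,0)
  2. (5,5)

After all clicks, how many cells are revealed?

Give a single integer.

Answer: 5

Derivation:
Click 1 (0,0) count=2: revealed 1 new [(0,0)] -> total=1
Click 2 (5,5) count=0: revealed 4 new [(4,4) (4,5) (5,4) (5,5)] -> total=5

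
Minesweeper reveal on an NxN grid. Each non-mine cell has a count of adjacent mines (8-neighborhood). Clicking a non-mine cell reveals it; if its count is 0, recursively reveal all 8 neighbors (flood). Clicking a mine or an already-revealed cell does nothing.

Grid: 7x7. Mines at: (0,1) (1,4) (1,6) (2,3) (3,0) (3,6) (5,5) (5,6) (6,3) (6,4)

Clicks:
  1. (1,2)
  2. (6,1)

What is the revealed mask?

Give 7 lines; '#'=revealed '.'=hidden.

Answer: .......
..#....
.......
.####..
#####..
#####..
###....

Derivation:
Click 1 (1,2) count=2: revealed 1 new [(1,2)] -> total=1
Click 2 (6,1) count=0: revealed 17 new [(3,1) (3,2) (3,3) (3,4) (4,0) (4,1) (4,2) (4,3) (4,4) (5,0) (5,1) (5,2) (5,3) (5,4) (6,0) (6,1) (6,2)] -> total=18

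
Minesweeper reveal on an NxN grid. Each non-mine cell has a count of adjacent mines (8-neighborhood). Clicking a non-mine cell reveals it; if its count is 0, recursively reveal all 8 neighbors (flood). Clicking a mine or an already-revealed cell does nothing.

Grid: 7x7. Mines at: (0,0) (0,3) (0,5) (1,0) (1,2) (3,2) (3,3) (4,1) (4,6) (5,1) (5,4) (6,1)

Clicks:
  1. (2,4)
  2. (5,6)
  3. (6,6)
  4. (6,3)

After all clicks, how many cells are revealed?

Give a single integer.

Answer: 6

Derivation:
Click 1 (2,4) count=1: revealed 1 new [(2,4)] -> total=1
Click 2 (5,6) count=1: revealed 1 new [(5,6)] -> total=2
Click 3 (6,6) count=0: revealed 3 new [(5,5) (6,5) (6,6)] -> total=5
Click 4 (6,3) count=1: revealed 1 new [(6,3)] -> total=6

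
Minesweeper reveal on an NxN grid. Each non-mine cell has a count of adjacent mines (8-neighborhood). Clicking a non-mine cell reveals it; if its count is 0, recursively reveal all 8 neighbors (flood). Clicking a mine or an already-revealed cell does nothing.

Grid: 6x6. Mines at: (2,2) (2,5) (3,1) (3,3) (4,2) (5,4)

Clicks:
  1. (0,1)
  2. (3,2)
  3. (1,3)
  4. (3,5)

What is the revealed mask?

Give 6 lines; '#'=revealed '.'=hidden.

Answer: ######
######
##....
..#..#
......
......

Derivation:
Click 1 (0,1) count=0: revealed 14 new [(0,0) (0,1) (0,2) (0,3) (0,4) (0,5) (1,0) (1,1) (1,2) (1,3) (1,4) (1,5) (2,0) (2,1)] -> total=14
Click 2 (3,2) count=4: revealed 1 new [(3,2)] -> total=15
Click 3 (1,3) count=1: revealed 0 new [(none)] -> total=15
Click 4 (3,5) count=1: revealed 1 new [(3,5)] -> total=16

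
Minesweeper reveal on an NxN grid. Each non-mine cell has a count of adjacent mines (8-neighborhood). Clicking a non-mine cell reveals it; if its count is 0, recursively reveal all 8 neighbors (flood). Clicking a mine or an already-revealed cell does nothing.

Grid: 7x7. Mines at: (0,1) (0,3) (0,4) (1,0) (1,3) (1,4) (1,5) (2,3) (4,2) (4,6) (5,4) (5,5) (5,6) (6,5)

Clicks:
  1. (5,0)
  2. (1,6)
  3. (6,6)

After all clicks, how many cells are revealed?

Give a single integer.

Click 1 (5,0) count=0: revealed 14 new [(2,0) (2,1) (3,0) (3,1) (4,0) (4,1) (5,0) (5,1) (5,2) (5,3) (6,0) (6,1) (6,2) (6,3)] -> total=14
Click 2 (1,6) count=1: revealed 1 new [(1,6)] -> total=15
Click 3 (6,6) count=3: revealed 1 new [(6,6)] -> total=16

Answer: 16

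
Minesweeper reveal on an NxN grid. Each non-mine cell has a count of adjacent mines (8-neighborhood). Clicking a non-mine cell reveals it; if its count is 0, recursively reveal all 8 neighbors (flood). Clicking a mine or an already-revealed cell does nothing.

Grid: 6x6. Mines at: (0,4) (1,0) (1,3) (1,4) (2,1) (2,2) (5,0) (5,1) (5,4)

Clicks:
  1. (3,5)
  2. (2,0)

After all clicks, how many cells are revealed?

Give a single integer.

Click 1 (3,5) count=0: revealed 9 new [(2,3) (2,4) (2,5) (3,3) (3,4) (3,5) (4,3) (4,4) (4,5)] -> total=9
Click 2 (2,0) count=2: revealed 1 new [(2,0)] -> total=10

Answer: 10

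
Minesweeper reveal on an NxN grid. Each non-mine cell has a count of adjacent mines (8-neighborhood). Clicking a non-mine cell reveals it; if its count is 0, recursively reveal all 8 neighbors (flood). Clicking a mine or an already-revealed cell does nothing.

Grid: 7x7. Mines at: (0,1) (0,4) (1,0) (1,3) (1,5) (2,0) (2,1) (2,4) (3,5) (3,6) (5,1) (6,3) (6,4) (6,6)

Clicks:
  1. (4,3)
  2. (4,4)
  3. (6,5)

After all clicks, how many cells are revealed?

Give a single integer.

Click 1 (4,3) count=0: revealed 9 new [(3,2) (3,3) (3,4) (4,2) (4,3) (4,4) (5,2) (5,3) (5,4)] -> total=9
Click 2 (4,4) count=1: revealed 0 new [(none)] -> total=9
Click 3 (6,5) count=2: revealed 1 new [(6,5)] -> total=10

Answer: 10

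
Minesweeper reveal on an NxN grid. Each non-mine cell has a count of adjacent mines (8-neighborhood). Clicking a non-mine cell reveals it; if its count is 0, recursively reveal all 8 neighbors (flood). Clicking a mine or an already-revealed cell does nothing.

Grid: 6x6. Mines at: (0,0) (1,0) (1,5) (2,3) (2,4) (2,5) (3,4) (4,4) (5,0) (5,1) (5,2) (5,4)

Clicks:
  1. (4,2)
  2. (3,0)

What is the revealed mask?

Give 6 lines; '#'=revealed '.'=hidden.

Click 1 (4,2) count=2: revealed 1 new [(4,2)] -> total=1
Click 2 (3,0) count=0: revealed 8 new [(2,0) (2,1) (2,2) (3,0) (3,1) (3,2) (4,0) (4,1)] -> total=9

Answer: ......
......
###...
###...
###...
......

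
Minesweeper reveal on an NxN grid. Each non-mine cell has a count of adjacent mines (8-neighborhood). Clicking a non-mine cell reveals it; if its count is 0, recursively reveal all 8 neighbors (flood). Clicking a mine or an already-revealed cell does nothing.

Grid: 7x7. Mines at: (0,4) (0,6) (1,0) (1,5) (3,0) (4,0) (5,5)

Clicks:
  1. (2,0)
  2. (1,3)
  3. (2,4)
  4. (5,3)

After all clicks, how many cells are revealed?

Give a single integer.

Answer: 36

Derivation:
Click 1 (2,0) count=2: revealed 1 new [(2,0)] -> total=1
Click 2 (1,3) count=1: revealed 1 new [(1,3)] -> total=2
Click 3 (2,4) count=1: revealed 1 new [(2,4)] -> total=3
Click 4 (5,3) count=0: revealed 33 new [(0,1) (0,2) (0,3) (1,1) (1,2) (1,4) (2,1) (2,2) (2,3) (2,5) (2,6) (3,1) (3,2) (3,3) (3,4) (3,5) (3,6) (4,1) (4,2) (4,3) (4,4) (4,5) (4,6) (5,0) (5,1) (5,2) (5,3) (5,4) (6,0) (6,1) (6,2) (6,3) (6,4)] -> total=36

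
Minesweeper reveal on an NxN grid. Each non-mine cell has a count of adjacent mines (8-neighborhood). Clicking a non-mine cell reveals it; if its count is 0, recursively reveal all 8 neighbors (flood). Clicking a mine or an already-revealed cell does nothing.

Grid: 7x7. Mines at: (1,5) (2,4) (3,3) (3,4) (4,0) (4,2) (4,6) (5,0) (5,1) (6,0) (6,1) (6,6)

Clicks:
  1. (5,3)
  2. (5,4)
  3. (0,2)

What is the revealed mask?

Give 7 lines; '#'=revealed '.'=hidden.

Click 1 (5,3) count=1: revealed 1 new [(5,3)] -> total=1
Click 2 (5,4) count=0: revealed 10 new [(4,3) (4,4) (4,5) (5,2) (5,4) (5,5) (6,2) (6,3) (6,4) (6,5)] -> total=11
Click 3 (0,2) count=0: revealed 17 new [(0,0) (0,1) (0,2) (0,3) (0,4) (1,0) (1,1) (1,2) (1,3) (1,4) (2,0) (2,1) (2,2) (2,3) (3,0) (3,1) (3,2)] -> total=28

Answer: #####..
#####..
####...
###....
...###.
..####.
..####.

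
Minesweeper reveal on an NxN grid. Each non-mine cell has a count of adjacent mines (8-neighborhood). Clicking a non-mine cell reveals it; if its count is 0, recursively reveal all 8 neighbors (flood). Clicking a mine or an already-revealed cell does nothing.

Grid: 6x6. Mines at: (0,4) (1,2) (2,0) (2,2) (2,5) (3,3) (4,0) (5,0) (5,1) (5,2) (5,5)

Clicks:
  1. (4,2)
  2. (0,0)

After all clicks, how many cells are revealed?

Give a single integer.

Click 1 (4,2) count=3: revealed 1 new [(4,2)] -> total=1
Click 2 (0,0) count=0: revealed 4 new [(0,0) (0,1) (1,0) (1,1)] -> total=5

Answer: 5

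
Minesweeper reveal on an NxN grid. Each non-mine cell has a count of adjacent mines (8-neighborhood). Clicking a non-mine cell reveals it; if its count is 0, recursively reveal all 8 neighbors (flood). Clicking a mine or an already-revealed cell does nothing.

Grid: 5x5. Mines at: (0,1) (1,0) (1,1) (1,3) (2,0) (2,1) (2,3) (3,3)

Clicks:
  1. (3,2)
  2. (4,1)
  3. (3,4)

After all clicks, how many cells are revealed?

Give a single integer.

Answer: 7

Derivation:
Click 1 (3,2) count=3: revealed 1 new [(3,2)] -> total=1
Click 2 (4,1) count=0: revealed 5 new [(3,0) (3,1) (4,0) (4,1) (4,2)] -> total=6
Click 3 (3,4) count=2: revealed 1 new [(3,4)] -> total=7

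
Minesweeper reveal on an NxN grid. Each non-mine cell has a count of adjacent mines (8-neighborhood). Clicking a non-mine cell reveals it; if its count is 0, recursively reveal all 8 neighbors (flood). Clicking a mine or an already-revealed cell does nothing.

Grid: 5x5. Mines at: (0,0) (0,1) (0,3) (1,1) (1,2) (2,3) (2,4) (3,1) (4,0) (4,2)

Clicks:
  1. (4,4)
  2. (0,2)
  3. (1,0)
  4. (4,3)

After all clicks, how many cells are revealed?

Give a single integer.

Answer: 6

Derivation:
Click 1 (4,4) count=0: revealed 4 new [(3,3) (3,4) (4,3) (4,4)] -> total=4
Click 2 (0,2) count=4: revealed 1 new [(0,2)] -> total=5
Click 3 (1,0) count=3: revealed 1 new [(1,0)] -> total=6
Click 4 (4,3) count=1: revealed 0 new [(none)] -> total=6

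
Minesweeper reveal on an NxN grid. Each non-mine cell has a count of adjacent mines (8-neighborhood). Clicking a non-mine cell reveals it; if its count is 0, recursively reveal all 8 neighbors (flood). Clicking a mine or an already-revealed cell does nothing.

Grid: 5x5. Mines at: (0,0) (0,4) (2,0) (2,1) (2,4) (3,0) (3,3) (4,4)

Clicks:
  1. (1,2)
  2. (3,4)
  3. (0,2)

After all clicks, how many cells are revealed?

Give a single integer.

Answer: 7

Derivation:
Click 1 (1,2) count=1: revealed 1 new [(1,2)] -> total=1
Click 2 (3,4) count=3: revealed 1 new [(3,4)] -> total=2
Click 3 (0,2) count=0: revealed 5 new [(0,1) (0,2) (0,3) (1,1) (1,3)] -> total=7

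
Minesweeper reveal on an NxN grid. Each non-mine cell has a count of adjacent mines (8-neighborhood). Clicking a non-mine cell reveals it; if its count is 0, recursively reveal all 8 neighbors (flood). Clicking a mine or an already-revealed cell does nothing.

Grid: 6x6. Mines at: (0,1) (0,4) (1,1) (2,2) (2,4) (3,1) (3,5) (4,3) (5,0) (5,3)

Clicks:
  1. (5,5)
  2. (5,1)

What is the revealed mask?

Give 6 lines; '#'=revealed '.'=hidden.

Answer: ......
......
......
......
....##
.#..##

Derivation:
Click 1 (5,5) count=0: revealed 4 new [(4,4) (4,5) (5,4) (5,5)] -> total=4
Click 2 (5,1) count=1: revealed 1 new [(5,1)] -> total=5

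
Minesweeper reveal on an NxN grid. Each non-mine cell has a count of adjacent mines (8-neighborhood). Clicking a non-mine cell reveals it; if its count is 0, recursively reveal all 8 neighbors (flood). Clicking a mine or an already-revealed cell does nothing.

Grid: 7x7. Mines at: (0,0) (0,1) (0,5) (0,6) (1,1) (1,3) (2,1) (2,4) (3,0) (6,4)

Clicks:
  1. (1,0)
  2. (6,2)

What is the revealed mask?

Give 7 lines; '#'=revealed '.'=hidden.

Click 1 (1,0) count=4: revealed 1 new [(1,0)] -> total=1
Click 2 (6,2) count=0: revealed 30 new [(1,5) (1,6) (2,5) (2,6) (3,1) (3,2) (3,3) (3,4) (3,5) (3,6) (4,0) (4,1) (4,2) (4,3) (4,4) (4,5) (4,6) (5,0) (5,1) (5,2) (5,3) (5,4) (5,5) (5,6) (6,0) (6,1) (6,2) (6,3) (6,5) (6,6)] -> total=31

Answer: .......
#....##
.....##
.######
#######
#######
####.##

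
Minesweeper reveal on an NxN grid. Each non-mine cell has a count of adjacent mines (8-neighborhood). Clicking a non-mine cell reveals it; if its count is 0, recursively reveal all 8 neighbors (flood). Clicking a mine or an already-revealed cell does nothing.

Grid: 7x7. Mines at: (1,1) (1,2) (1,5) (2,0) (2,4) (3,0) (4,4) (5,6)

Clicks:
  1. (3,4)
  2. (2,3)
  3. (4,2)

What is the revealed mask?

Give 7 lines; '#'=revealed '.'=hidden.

Answer: .......
.......
.###...
.####..
####...
######.
######.

Derivation:
Click 1 (3,4) count=2: revealed 1 new [(3,4)] -> total=1
Click 2 (2,3) count=2: revealed 1 new [(2,3)] -> total=2
Click 3 (4,2) count=0: revealed 21 new [(2,1) (2,2) (3,1) (3,2) (3,3) (4,0) (4,1) (4,2) (4,3) (5,0) (5,1) (5,2) (5,3) (5,4) (5,5) (6,0) (6,1) (6,2) (6,3) (6,4) (6,5)] -> total=23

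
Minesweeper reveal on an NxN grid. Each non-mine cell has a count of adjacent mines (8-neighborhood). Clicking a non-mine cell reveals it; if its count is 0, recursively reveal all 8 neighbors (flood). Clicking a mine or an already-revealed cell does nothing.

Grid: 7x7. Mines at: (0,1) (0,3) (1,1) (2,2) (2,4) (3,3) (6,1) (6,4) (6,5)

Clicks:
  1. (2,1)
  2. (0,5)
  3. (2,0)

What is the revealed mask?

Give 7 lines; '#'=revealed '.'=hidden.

Answer: ....###
....###
##...##
....###
....###
....###
.......

Derivation:
Click 1 (2,1) count=2: revealed 1 new [(2,1)] -> total=1
Click 2 (0,5) count=0: revealed 17 new [(0,4) (0,5) (0,6) (1,4) (1,5) (1,6) (2,5) (2,6) (3,4) (3,5) (3,6) (4,4) (4,5) (4,6) (5,4) (5,5) (5,6)] -> total=18
Click 3 (2,0) count=1: revealed 1 new [(2,0)] -> total=19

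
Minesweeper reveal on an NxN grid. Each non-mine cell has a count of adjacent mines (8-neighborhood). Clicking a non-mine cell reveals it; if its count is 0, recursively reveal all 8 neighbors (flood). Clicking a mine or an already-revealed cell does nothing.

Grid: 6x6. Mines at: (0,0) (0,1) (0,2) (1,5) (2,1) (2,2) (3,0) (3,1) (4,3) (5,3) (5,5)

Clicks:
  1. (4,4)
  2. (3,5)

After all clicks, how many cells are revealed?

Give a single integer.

Answer: 6

Derivation:
Click 1 (4,4) count=3: revealed 1 new [(4,4)] -> total=1
Click 2 (3,5) count=0: revealed 5 new [(2,4) (2,5) (3,4) (3,5) (4,5)] -> total=6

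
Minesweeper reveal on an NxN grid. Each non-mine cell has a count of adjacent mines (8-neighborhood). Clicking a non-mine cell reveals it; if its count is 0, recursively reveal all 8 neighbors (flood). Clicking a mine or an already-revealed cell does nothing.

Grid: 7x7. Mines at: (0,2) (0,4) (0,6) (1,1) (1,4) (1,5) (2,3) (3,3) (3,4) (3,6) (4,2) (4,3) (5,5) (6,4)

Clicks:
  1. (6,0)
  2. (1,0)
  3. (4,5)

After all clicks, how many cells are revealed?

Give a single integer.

Answer: 16

Derivation:
Click 1 (6,0) count=0: revealed 14 new [(2,0) (2,1) (3,0) (3,1) (4,0) (4,1) (5,0) (5,1) (5,2) (5,3) (6,0) (6,1) (6,2) (6,3)] -> total=14
Click 2 (1,0) count=1: revealed 1 new [(1,0)] -> total=15
Click 3 (4,5) count=3: revealed 1 new [(4,5)] -> total=16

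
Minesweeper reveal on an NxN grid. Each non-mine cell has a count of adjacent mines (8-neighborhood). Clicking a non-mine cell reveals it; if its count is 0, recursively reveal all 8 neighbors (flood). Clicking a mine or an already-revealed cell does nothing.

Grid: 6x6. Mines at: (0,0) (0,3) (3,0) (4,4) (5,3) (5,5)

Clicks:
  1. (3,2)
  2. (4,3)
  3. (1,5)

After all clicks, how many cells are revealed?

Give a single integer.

Click 1 (3,2) count=0: revealed 20 new [(0,4) (0,5) (1,1) (1,2) (1,3) (1,4) (1,5) (2,1) (2,2) (2,3) (2,4) (2,5) (3,1) (3,2) (3,3) (3,4) (3,5) (4,1) (4,2) (4,3)] -> total=20
Click 2 (4,3) count=2: revealed 0 new [(none)] -> total=20
Click 3 (1,5) count=0: revealed 0 new [(none)] -> total=20

Answer: 20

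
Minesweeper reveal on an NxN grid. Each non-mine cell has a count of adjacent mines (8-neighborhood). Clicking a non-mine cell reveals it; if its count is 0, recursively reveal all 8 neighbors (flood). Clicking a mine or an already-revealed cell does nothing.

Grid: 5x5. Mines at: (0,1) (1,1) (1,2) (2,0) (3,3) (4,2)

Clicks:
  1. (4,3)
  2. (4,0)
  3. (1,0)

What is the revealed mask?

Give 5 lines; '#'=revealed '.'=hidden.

Click 1 (4,3) count=2: revealed 1 new [(4,3)] -> total=1
Click 2 (4,0) count=0: revealed 4 new [(3,0) (3,1) (4,0) (4,1)] -> total=5
Click 3 (1,0) count=3: revealed 1 new [(1,0)] -> total=6

Answer: .....
#....
.....
##...
##.#.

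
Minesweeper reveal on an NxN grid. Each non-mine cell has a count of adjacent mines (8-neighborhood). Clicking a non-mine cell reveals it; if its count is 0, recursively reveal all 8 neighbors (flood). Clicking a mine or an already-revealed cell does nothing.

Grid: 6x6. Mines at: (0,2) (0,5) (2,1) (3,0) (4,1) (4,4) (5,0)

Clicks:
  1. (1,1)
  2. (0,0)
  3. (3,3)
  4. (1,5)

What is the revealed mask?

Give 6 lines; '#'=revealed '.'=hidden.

Answer: ##....
##...#
......
...#..
......
......

Derivation:
Click 1 (1,1) count=2: revealed 1 new [(1,1)] -> total=1
Click 2 (0,0) count=0: revealed 3 new [(0,0) (0,1) (1,0)] -> total=4
Click 3 (3,3) count=1: revealed 1 new [(3,3)] -> total=5
Click 4 (1,5) count=1: revealed 1 new [(1,5)] -> total=6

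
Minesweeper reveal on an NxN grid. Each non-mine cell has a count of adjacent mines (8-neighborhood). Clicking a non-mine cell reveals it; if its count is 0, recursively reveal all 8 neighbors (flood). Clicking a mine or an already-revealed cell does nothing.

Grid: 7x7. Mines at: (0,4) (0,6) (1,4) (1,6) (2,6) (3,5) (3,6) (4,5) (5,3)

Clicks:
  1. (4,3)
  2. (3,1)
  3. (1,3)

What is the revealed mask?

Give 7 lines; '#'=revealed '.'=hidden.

Answer: ####...
####...
#####..
#####..
#####..
###....
###....

Derivation:
Click 1 (4,3) count=1: revealed 1 new [(4,3)] -> total=1
Click 2 (3,1) count=0: revealed 28 new [(0,0) (0,1) (0,2) (0,3) (1,0) (1,1) (1,2) (1,3) (2,0) (2,1) (2,2) (2,3) (2,4) (3,0) (3,1) (3,2) (3,3) (3,4) (4,0) (4,1) (4,2) (4,4) (5,0) (5,1) (5,2) (6,0) (6,1) (6,2)] -> total=29
Click 3 (1,3) count=2: revealed 0 new [(none)] -> total=29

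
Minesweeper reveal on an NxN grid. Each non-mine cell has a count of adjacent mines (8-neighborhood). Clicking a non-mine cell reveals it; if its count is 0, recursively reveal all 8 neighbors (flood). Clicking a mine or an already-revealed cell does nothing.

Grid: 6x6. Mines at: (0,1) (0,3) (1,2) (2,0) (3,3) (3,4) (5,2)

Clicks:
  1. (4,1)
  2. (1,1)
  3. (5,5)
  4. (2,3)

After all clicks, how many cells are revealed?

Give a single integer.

Click 1 (4,1) count=1: revealed 1 new [(4,1)] -> total=1
Click 2 (1,1) count=3: revealed 1 new [(1,1)] -> total=2
Click 3 (5,5) count=0: revealed 6 new [(4,3) (4,4) (4,5) (5,3) (5,4) (5,5)] -> total=8
Click 4 (2,3) count=3: revealed 1 new [(2,3)] -> total=9

Answer: 9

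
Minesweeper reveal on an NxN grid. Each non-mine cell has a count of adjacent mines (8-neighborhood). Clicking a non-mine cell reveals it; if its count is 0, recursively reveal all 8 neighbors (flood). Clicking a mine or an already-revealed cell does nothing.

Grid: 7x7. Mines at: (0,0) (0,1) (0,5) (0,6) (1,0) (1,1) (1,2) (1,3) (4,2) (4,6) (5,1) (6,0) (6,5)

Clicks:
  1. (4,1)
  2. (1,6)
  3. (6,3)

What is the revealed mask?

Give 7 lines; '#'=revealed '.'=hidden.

Click 1 (4,1) count=2: revealed 1 new [(4,1)] -> total=1
Click 2 (1,6) count=2: revealed 1 new [(1,6)] -> total=2
Click 3 (6,3) count=0: revealed 6 new [(5,2) (5,3) (5,4) (6,2) (6,3) (6,4)] -> total=8

Answer: .......
......#
.......
.......
.#.....
..###..
..###..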